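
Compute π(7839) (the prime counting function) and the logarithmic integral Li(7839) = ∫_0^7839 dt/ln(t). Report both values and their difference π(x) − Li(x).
π(7839) = 990;  Li(7839) ≈ 1008.48;  π(x) − Li(x) ≈ -18.48.

Direct count of primes ≤ 7839 gives π(7839) = 990. Numerical evaluation of the logarithmic integral gives Li(7839) ≈ 1008.48. The difference π(x) − Li(x) ≈ -18.48 is typically negative for small/moderate x (Li(x) overestimates), though Littlewood's theorem shows this sign changes infinitely often.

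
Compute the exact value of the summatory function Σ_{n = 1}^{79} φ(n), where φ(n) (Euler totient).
Σ_{n ≤ 79} φ(n) = 1934

Compute φ(n) for each 1 ≤ n ≤ 79: φ(1) = 1, φ(2) = 1, φ(3) = 2, φ(4) = 2, φ(5) = 4, φ(6) = 2, φ(7) = 6, φ(8) = 4, φ(9) = 6, φ(10) = 4, φ(11) = 10, φ(12) = 4, φ(13) = 12, φ(14) = 6, φ(15) = 8, φ(16) = 8, φ(17) = 16, φ(18) = 6, φ(19) = 18, φ(20) = 8, φ(21) = 12, φ(22) = 10, φ(23) = 22, φ(24) = 8, φ(25) = 20, φ(26) = 12, φ(27) = 18, φ(28) = 12, φ(29) = 28, φ(30) = 8, φ(31) = 30, φ(32) = 16, φ(33) = 20, φ(34) = 16, φ(35) = 24, φ(36) = 12, φ(37) = 36, φ(38) = 18, φ(39) = 24, φ(40) = 16, φ(41) = 40, φ(42) = 12, φ(43) = 42, φ(44) = 20, φ(45) = 24, φ(46) = 22, φ(47) = 46, φ(48) = 16, φ(49) = 42, φ(50) = 20, φ(51) = 32, φ(52) = 24, φ(53) = 52, φ(54) = 18, φ(55) = 40, φ(56) = 24, φ(57) = 36, φ(58) = 28, φ(59) = 58, φ(60) = 16, φ(61) = 60, φ(62) = 30, φ(63) = 36, φ(64) = 32, φ(65) = 48, φ(66) = 20, φ(67) = 66, φ(68) = 32, φ(69) = 44, φ(70) = 24, φ(71) = 70, φ(72) = 24, φ(73) = 72, φ(74) = 36, φ(75) = 40, φ(76) = 36, φ(77) = 60, φ(78) = 24, φ(79) = 78. Summing all 79 values: 1934. (Average order: Σ_{n ≤ x} φ(n) ~ (3/π²) x². For x = 79, (3/π²)·79² ≈ 1897.04.)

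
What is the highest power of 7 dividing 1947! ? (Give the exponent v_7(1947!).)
v_7(1947!) = 322

Legendre's formula: v_p(n!) = Σ_{k ≥ 1} ⌊n / p^k⌋. For p = 7, n = 1947, the terms are:
  ⌊1947/7^1⌋ = ⌊1947/7⌋ = 278
  ⌊1947/7^2⌋ = ⌊1947/49⌋ = 39
  ⌊1947/7^3⌋ = ⌊1947/343⌋ = 5
(the next term ⌊1947/7^4⌋ = 0, terminating the sum). Summing: v_7(1947!) = 278 + 39 + 5 = 322.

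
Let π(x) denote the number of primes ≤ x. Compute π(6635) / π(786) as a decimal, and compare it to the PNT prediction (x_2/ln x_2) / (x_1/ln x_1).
π(6635)/π(786) = 855/137 ≈ 6.2409;  PNT prediction ≈ 6.3953.

π(786) = 137 and π(6635) = 855, so π(6635)/π(786) ≈ 6.2409. The PNT-predicted ratio is (6635/ln(6635)) / (786/ln(786)) ≈ 6.3953. The two agree to within a few percent, as expected.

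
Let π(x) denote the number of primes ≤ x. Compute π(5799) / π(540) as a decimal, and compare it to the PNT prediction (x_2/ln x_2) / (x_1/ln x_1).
π(5799)/π(540) = 760/99 ≈ 7.6768;  PNT prediction ≈ 7.7970.

π(540) = 99 and π(5799) = 760, so π(5799)/π(540) ≈ 7.6768. The PNT-predicted ratio is (5799/ln(5799)) / (540/ln(540)) ≈ 7.7970. The two agree to within a few percent, as expected.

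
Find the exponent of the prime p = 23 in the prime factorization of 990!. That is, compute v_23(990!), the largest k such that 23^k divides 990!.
v_23(990!) = 44

Legendre's formula: v_p(n!) = Σ_{k ≥ 1} ⌊n / p^k⌋. For p = 23, n = 990, the terms are:
  ⌊990/23^1⌋ = ⌊990/23⌋ = 43
  ⌊990/23^2⌋ = ⌊990/529⌋ = 1
(the next term ⌊990/23^3⌋ = 0, terminating the sum). Summing: v_23(990!) = 43 + 1 = 44.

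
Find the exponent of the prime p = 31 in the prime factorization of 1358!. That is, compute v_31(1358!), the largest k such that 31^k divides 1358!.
v_31(1358!) = 44

Legendre's formula: v_p(n!) = Σ_{k ≥ 1} ⌊n / p^k⌋. For p = 31, n = 1358, the terms are:
  ⌊1358/31^1⌋ = ⌊1358/31⌋ = 43
  ⌊1358/31^2⌋ = ⌊1358/961⌋ = 1
(the next term ⌊1358/31^3⌋ = 0, terminating the sum). Summing: v_31(1358!) = 43 + 1 = 44.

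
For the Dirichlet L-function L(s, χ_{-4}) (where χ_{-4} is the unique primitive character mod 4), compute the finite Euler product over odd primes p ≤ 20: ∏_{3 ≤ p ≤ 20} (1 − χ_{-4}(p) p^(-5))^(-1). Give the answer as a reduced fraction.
∏ = 8959395755957897476417566375/8993950909687588250159808512

The odd primes p ≤ 20 are [3, 5, 7, 11, 13, 17, 19]. For each, χ(p) = 1 if p ≡ 1 mod 4, χ(p) = −1 if p ≡ 3 mod 4. Taking (1 − χ(p)/p^5)^(-1) = p^5/(p^5 − χ(p)): (1 − (-1)/3^5)^(-1) · (1 − (1)/5^5)^(-1) · (1 − (-1)/7^5)^(-1) · (1 − (-1)/11^5)^(-1) · (1 − (1)/13^5)^(-1) · (1 − (1)/17^5)^(-1) · (1 − (-1)/19^5)^(-1) = 8959395755957897476417566375/8993950909687588250159808512.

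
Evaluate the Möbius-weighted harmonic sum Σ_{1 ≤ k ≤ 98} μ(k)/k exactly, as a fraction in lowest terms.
Σ μ(k)/k = 11962644395524974654034383169459538/384261327324253070792183691221959345

Values of μ(k) for 1 ≤ k ≤ 98: μ(1) = 1, μ(2) = -1, μ(3) = -1, μ(5) = -1, μ(6) = 1, μ(7) = -1, μ(10) = 1, μ(11) = -1, μ(13) = -1, μ(14) = 1, μ(15) = 1, μ(17) = -1, μ(19) = -1, μ(21) = 1, μ(22) = 1, μ(23) = -1, μ(26) = 1, μ(29) = -1, μ(30) = -1, μ(31) = -1, μ(33) = 1, μ(34) = 1, μ(35) = 1, μ(37) = -1, μ(38) = 1, μ(39) = 1, μ(41) = -1, μ(42) = -1, μ(43) = -1, μ(46) = 1, μ(47) = -1, μ(51) = 1, μ(53) = -1, μ(55) = 1, μ(57) = 1, μ(58) = 1, μ(59) = -1, μ(61) = -1, μ(62) = 1, μ(65) = 1, μ(66) = -1, μ(67) = -1, μ(69) = 1, μ(70) = -1, μ(71) = -1, μ(73) = -1, μ(74) = 1, μ(77) = 1, μ(78) = -1, μ(79) = -1, μ(82) = 1, μ(83) = -1, μ(85) = 1, μ(86) = 1, μ(87) = 1, μ(89) = -1, μ(91) = 1, μ(93) = 1, μ(94) = 1, μ(95) = 1, μ(97) = -1, with μ = 0 on non-squarefree integers. Summing μ(k)/k for k where μ(k) ≠ 0 gives 11962644395524974654034383169459538/384261327324253070792183691221959345 ≈ 0.0311. (PNT ⟺ this sum → 0 as n → ∞.)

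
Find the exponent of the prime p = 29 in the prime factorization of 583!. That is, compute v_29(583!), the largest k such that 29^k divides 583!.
v_29(583!) = 20

Legendre's formula: v_p(n!) = Σ_{k ≥ 1} ⌊n / p^k⌋. For p = 29, n = 583, the terms are:
  ⌊583/29^1⌋ = ⌊583/29⌋ = 20
(the next term ⌊583/29^2⌋ = 0, terminating the sum). Summing: v_29(583!) = 20 = 20.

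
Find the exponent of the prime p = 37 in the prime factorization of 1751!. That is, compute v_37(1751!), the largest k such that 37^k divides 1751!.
v_37(1751!) = 48

Legendre's formula: v_p(n!) = Σ_{k ≥ 1} ⌊n / p^k⌋. For p = 37, n = 1751, the terms are:
  ⌊1751/37^1⌋ = ⌊1751/37⌋ = 47
  ⌊1751/37^2⌋ = ⌊1751/1369⌋ = 1
(the next term ⌊1751/37^3⌋ = 0, terminating the sum). Summing: v_37(1751!) = 47 + 1 = 48.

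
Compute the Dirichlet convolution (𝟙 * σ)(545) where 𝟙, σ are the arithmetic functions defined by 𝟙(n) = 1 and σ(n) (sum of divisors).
(𝟙 * σ)(545) = 777

Divisors of 545: [1, 5, 109, 545]. For each d | 545:
  d = 1: 𝟙(1) · σ(545/1) = 1 · 660 = 660
  d = 5: 𝟙(5) · σ(545/5) = 1 · 110 = 110
  d = 109: 𝟙(109) · σ(545/109) = 1 · 6 = 6
  d = 545: 𝟙(545) · σ(545/545) = 1 · 1 = 1
Summing: (𝟙 * σ)(545) = 660 + 110 + 6 + 1 = 777.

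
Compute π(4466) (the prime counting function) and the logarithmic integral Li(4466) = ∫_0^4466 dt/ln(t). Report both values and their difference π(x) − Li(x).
π(4466) = 607;  Li(4466) ≈ 621.17;  π(x) − Li(x) ≈ -14.17.

Direct count of primes ≤ 4466 gives π(4466) = 607. Numerical evaluation of the logarithmic integral gives Li(4466) ≈ 621.17. The difference π(x) − Li(x) ≈ -14.17 is typically negative for small/moderate x (Li(x) overestimates), though Littlewood's theorem shows this sign changes infinitely often.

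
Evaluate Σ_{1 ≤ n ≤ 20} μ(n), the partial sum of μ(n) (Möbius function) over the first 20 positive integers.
Σ_{n ≤ 20} μ(n) = -3

Compute μ(n) for each 1 ≤ n ≤ 20: μ(1) = 1, μ(2) = -1, μ(3) = -1, μ(4) = 0, μ(5) = -1, μ(6) = 1, μ(7) = -1, μ(8) = 0, μ(9) = 0, μ(10) = 1, μ(11) = -1, μ(12) = 0, μ(13) = -1, μ(14) = 1, μ(15) = 1, μ(16) = 0, μ(17) = -1, μ(18) = 0, μ(19) = -1, μ(20) = 0. Summing all 20 values: -3. (Mertens function M(x) = Σ_{n ≤ x} μ(n); on average M(x) should be small (PNT ⟺ M(x) = o(x)).)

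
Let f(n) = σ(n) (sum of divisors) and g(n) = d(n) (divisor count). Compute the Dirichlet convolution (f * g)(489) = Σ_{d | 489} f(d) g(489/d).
(σ * d)(489) = 996

Divisors of 489: [1, 3, 163, 489]. For each d | 489:
  d = 1: σ(1) · d(489/1) = 1 · 4 = 4
  d = 3: σ(3) · d(489/3) = 4 · 2 = 8
  d = 163: σ(163) · d(489/163) = 164 · 2 = 328
  d = 489: σ(489) · d(489/489) = 656 · 1 = 656
Summing: (σ * d)(489) = 4 + 8 + 328 + 656 = 996.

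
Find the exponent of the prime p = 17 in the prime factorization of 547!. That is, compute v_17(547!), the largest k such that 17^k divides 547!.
v_17(547!) = 33

Legendre's formula: v_p(n!) = Σ_{k ≥ 1} ⌊n / p^k⌋. For p = 17, n = 547, the terms are:
  ⌊547/17^1⌋ = ⌊547/17⌋ = 32
  ⌊547/17^2⌋ = ⌊547/289⌋ = 1
(the next term ⌊547/17^3⌋ = 0, terminating the sum). Summing: v_17(547!) = 32 + 1 = 33.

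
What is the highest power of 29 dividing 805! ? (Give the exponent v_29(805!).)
v_29(805!) = 27

Legendre's formula: v_p(n!) = Σ_{k ≥ 1} ⌊n / p^k⌋. For p = 29, n = 805, the terms are:
  ⌊805/29^1⌋ = ⌊805/29⌋ = 27
(the next term ⌊805/29^2⌋ = 0, terminating the sum). Summing: v_29(805!) = 27 = 27.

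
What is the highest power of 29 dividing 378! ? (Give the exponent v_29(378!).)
v_29(378!) = 13

Legendre's formula: v_p(n!) = Σ_{k ≥ 1} ⌊n / p^k⌋. For p = 29, n = 378, the terms are:
  ⌊378/29^1⌋ = ⌊378/29⌋ = 13
(the next term ⌊378/29^2⌋ = 0, terminating the sum). Summing: v_29(378!) = 13 = 13.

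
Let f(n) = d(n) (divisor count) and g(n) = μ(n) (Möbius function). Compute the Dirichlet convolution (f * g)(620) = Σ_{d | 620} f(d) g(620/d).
(d * μ)(620) = 1

Divisors of 620: [1, 2, 4, 5, 10, 20, 31, 62, 124, 155, 310, 620]. For each d | 620:
  d = 1: d(1) · μ(620/1) = 1 · 0 = 0
  d = 2: d(2) · μ(620/2) = 2 · -1 = -2
  d = 4: d(4) · μ(620/4) = 3 · 1 = 3
  d = 5: d(5) · μ(620/5) = 2 · 0 = 0
  d = 10: d(10) · μ(620/10) = 4 · 1 = 4
  d = 20: d(20) · μ(620/20) = 6 · -1 = -6
  d = 31: d(31) · μ(620/31) = 2 · 0 = 0
  d = 62: d(62) · μ(620/62) = 4 · 1 = 4
  d = 124: d(124) · μ(620/124) = 6 · -1 = -6
  d = 155: d(155) · μ(620/155) = 4 · 0 = 0
  d = 310: d(310) · μ(620/310) = 8 · -1 = -8
  d = 620: d(620) · μ(620/620) = 12 · 1 = 12
Summing: (d * μ)(620) = 0 + -2 + 3 + 0 + 4 + -6 + 0 + 4 + -6 + 0 + -8 + 12 = 1.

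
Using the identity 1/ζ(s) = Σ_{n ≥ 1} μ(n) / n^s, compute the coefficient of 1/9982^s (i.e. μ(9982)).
μ(9982) = 1

Factor n = 9982 = 2 · 7 · 23 · 31. μ(n) = 0 if any exponent ≥ 2 (not squarefree); otherwise μ(n) = (−1)^{ω(n)} where ω(n) is the number of distinct prime factors. Applying: μ(9982) = 1.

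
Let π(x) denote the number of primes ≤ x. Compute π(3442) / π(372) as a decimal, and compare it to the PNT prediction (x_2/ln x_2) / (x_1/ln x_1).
π(3442)/π(372) = 481/73 ≈ 6.5890;  PNT prediction ≈ 6.7248.

π(372) = 73 and π(3442) = 481, so π(3442)/π(372) ≈ 6.5890. The PNT-predicted ratio is (3442/ln(3442)) / (372/ln(372)) ≈ 6.7248. The two agree to within a few percent, as expected.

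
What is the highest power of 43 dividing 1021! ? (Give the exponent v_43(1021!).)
v_43(1021!) = 23

Legendre's formula: v_p(n!) = Σ_{k ≥ 1} ⌊n / p^k⌋. For p = 43, n = 1021, the terms are:
  ⌊1021/43^1⌋ = ⌊1021/43⌋ = 23
(the next term ⌊1021/43^2⌋ = 0, terminating the sum). Summing: v_43(1021!) = 23 = 23.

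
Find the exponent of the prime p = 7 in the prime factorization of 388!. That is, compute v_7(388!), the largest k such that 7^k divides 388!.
v_7(388!) = 63

Legendre's formula: v_p(n!) = Σ_{k ≥ 1} ⌊n / p^k⌋. For p = 7, n = 388, the terms are:
  ⌊388/7^1⌋ = ⌊388/7⌋ = 55
  ⌊388/7^2⌋ = ⌊388/49⌋ = 7
  ⌊388/7^3⌋ = ⌊388/343⌋ = 1
(the next term ⌊388/7^4⌋ = 0, terminating the sum). Summing: v_7(388!) = 55 + 7 + 1 = 63.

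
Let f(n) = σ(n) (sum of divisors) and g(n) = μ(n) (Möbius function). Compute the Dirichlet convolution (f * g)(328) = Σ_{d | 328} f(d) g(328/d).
(σ * μ)(328) = 328

Divisors of 328: [1, 2, 4, 8, 41, 82, 164, 328]. For each d | 328:
  d = 1: σ(1) · μ(328/1) = 1 · 0 = 0
  d = 2: σ(2) · μ(328/2) = 3 · 0 = 0
  d = 4: σ(4) · μ(328/4) = 7 · 1 = 7
  d = 8: σ(8) · μ(328/8) = 15 · -1 = -15
  d = 41: σ(41) · μ(328/41) = 42 · 0 = 0
  d = 82: σ(82) · μ(328/82) = 126 · 0 = 0
  d = 164: σ(164) · μ(328/164) = 294 · -1 = -294
  d = 328: σ(328) · μ(328/328) = 630 · 1 = 630
Summing: (σ * μ)(328) = 0 + 0 + 7 + -15 + 0 + 0 + -294 + 630 = 328.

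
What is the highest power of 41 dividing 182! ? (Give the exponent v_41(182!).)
v_41(182!) = 4

Legendre's formula: v_p(n!) = Σ_{k ≥ 1} ⌊n / p^k⌋. For p = 41, n = 182, the terms are:
  ⌊182/41^1⌋ = ⌊182/41⌋ = 4
(the next term ⌊182/41^2⌋ = 0, terminating the sum). Summing: v_41(182!) = 4 = 4.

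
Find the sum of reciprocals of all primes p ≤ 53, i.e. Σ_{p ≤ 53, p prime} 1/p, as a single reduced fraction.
Σ 1/p = 54766551458687142251/32589158477190044730

π(53) = 16, so the primes ≤ 53 are [2, 3, 5, 7, 11, 13, 17, 19, 23, 29, 31, 37, 41, 43, 47, 53]. Summing 1/p over these primes: 54766551458687142251/32589158477190044730 ≈ 1.6805. Mertens estimate ln ln(53) + 0.2615 ≈ 1.6403.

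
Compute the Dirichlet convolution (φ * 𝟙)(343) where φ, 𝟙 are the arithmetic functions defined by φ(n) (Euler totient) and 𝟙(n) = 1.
(φ * 𝟙)(343) = 343

Divisors of 343: [1, 7, 49, 343]. For each d | 343:
  d = 1: φ(1) · 𝟙(343/1) = 1 · 1 = 1
  d = 7: φ(7) · 𝟙(343/7) = 6 · 1 = 6
  d = 49: φ(49) · 𝟙(343/49) = 42 · 1 = 42
  d = 343: φ(343) · 𝟙(343/343) = 294 · 1 = 294
Summing: (φ * 𝟙)(343) = 1 + 6 + 42 + 294 = 343.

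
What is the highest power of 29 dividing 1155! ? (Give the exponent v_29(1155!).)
v_29(1155!) = 40

Legendre's formula: v_p(n!) = Σ_{k ≥ 1} ⌊n / p^k⌋. For p = 29, n = 1155, the terms are:
  ⌊1155/29^1⌋ = ⌊1155/29⌋ = 39
  ⌊1155/29^2⌋ = ⌊1155/841⌋ = 1
(the next term ⌊1155/29^3⌋ = 0, terminating the sum). Summing: v_29(1155!) = 39 + 1 = 40.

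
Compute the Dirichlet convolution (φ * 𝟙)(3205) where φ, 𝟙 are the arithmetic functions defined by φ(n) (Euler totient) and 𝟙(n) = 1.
(φ * 𝟙)(3205) = 3205

Divisors of 3205: [1, 5, 641, 3205]. For each d | 3205:
  d = 1: φ(1) · 𝟙(3205/1) = 1 · 1 = 1
  d = 5: φ(5) · 𝟙(3205/5) = 4 · 1 = 4
  d = 641: φ(641) · 𝟙(3205/641) = 640 · 1 = 640
  d = 3205: φ(3205) · 𝟙(3205/3205) = 2560 · 1 = 2560
Summing: (φ * 𝟙)(3205) = 1 + 4 + 640 + 2560 = 3205.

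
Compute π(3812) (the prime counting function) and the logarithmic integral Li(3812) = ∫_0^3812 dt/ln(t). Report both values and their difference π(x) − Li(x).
π(3812) = 529;  Li(3812) ≈ 542.63;  π(x) − Li(x) ≈ -13.63.

Direct count of primes ≤ 3812 gives π(3812) = 529. Numerical evaluation of the logarithmic integral gives Li(3812) ≈ 542.63. The difference π(x) − Li(x) ≈ -13.63 is typically negative for small/moderate x (Li(x) overestimates), though Littlewood's theorem shows this sign changes infinitely often.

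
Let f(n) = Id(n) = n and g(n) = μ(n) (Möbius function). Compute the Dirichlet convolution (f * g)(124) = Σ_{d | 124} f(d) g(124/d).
(Id * μ)(124) = 60

Divisors of 124: [1, 2, 4, 31, 62, 124]. For each d | 124:
  d = 1: Id(1) · μ(124/1) = 1 · 0 = 0
  d = 2: Id(2) · μ(124/2) = 2 · 1 = 2
  d = 4: Id(4) · μ(124/4) = 4 · -1 = -4
  d = 31: Id(31) · μ(124/31) = 31 · 0 = 0
  d = 62: Id(62) · μ(124/62) = 62 · -1 = -62
  d = 124: Id(124) · μ(124/124) = 124 · 1 = 124
Summing: (Id * μ)(124) = 0 + 2 + -4 + 0 + -62 + 124 = 60.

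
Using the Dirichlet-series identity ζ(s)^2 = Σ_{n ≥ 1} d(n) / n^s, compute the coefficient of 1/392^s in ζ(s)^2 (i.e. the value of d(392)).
d(392) = 12

ζ(s)^2 = (Σ 1/m^s)(Σ 1/k^s). The coefficient of 1/n^s in the product is the number of ordered pairs (m, k) with mk = n, which equals d(n). For n = 392, divisors are [1, 2, 4, 7, 8, 14, 28, 49, 56, 98, 196, 392], so d(392) = 12.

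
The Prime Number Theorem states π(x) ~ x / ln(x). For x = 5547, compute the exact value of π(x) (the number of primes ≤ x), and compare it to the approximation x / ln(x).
π(5547) = 732;  x/ln(x) ≈ 643.43;  relative error ≈ 12.10%.

Directly count primes up to 5547: π(5547) = 732. The PNT approximation gives 5547/ln(5547) ≈ 5547/8.62101 ≈ 643.43. Relative error (π(x) − x/ln(x)) / π(x) ≈ 12.10%; the approximation is known to undercount slightly (Li(x) is a better estimate).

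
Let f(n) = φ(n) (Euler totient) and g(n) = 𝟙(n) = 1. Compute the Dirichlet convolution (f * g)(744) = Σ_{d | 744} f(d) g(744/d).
(φ * 𝟙)(744) = 744

Divisors of 744: [1, 2, 3, 4, 6, 8, 12, 24, 31, 62, 93, 124, 186, 248, 372, 744]. For each d | 744:
  d = 1: φ(1) · 𝟙(744/1) = 1 · 1 = 1
  d = 2: φ(2) · 𝟙(744/2) = 1 · 1 = 1
  d = 3: φ(3) · 𝟙(744/3) = 2 · 1 = 2
  d = 4: φ(4) · 𝟙(744/4) = 2 · 1 = 2
  d = 6: φ(6) · 𝟙(744/6) = 2 · 1 = 2
  d = 8: φ(8) · 𝟙(744/8) = 4 · 1 = 4
  d = 12: φ(12) · 𝟙(744/12) = 4 · 1 = 4
  d = 24: φ(24) · 𝟙(744/24) = 8 · 1 = 8
  d = 31: φ(31) · 𝟙(744/31) = 30 · 1 = 30
  d = 62: φ(62) · 𝟙(744/62) = 30 · 1 = 30
  d = 93: φ(93) · 𝟙(744/93) = 60 · 1 = 60
  d = 124: φ(124) · 𝟙(744/124) = 60 · 1 = 60
  d = 186: φ(186) · 𝟙(744/186) = 60 · 1 = 60
  d = 248: φ(248) · 𝟙(744/248) = 120 · 1 = 120
  d = 372: φ(372) · 𝟙(744/372) = 120 · 1 = 120
  d = 744: φ(744) · 𝟙(744/744) = 240 · 1 = 240
Summing: (φ * 𝟙)(744) = 1 + 1 + 2 + 2 + 2 + 4 + 4 + 8 + 30 + 30 + 60 + 60 + 60 + 120 + 120 + 240 = 744.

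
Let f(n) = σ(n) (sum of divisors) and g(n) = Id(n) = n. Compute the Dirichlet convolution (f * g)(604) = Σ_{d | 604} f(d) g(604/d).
(σ * Id)(604) = 5151

Divisors of 604: [1, 2, 4, 151, 302, 604]. For each d | 604:
  d = 1: σ(1) · Id(604/1) = 1 · 604 = 604
  d = 2: σ(2) · Id(604/2) = 3 · 302 = 906
  d = 4: σ(4) · Id(604/4) = 7 · 151 = 1057
  d = 151: σ(151) · Id(604/151) = 152 · 4 = 608
  d = 302: σ(302) · Id(604/302) = 456 · 2 = 912
  d = 604: σ(604) · Id(604/604) = 1064 · 1 = 1064
Summing: (σ * Id)(604) = 604 + 906 + 1057 + 608 + 912 + 1064 = 5151.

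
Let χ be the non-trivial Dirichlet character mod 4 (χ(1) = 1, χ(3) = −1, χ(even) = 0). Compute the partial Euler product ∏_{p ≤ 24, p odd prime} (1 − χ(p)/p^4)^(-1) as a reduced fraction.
∏ = 2907090265708363109850475/2939590979896221115088896

The odd primes p ≤ 24 are [3, 5, 7, 11, 13, 17, 19, 23]. For each, χ(p) = 1 if p ≡ 1 mod 4, χ(p) = −1 if p ≡ 3 mod 4. Taking (1 − χ(p)/p^4)^(-1) = p^4/(p^4 − χ(p)): (1 − (-1)/3^4)^(-1) · (1 − (1)/5^4)^(-1) · (1 − (-1)/7^4)^(-1) · (1 − (-1)/11^4)^(-1) · (1 − (1)/13^4)^(-1) · (1 − (1)/17^4)^(-1) · (1 − (-1)/19^4)^(-1) · (1 − (-1)/23^4)^(-1) = 2907090265708363109850475/2939590979896221115088896.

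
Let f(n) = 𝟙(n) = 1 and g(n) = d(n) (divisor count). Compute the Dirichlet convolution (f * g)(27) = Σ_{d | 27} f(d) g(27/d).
(𝟙 * d)(27) = 10

Divisors of 27: [1, 3, 9, 27]. For each d | 27:
  d = 1: 𝟙(1) · d(27/1) = 1 · 4 = 4
  d = 3: 𝟙(3) · d(27/3) = 1 · 3 = 3
  d = 9: 𝟙(9) · d(27/9) = 1 · 2 = 2
  d = 27: 𝟙(27) · d(27/27) = 1 · 1 = 1
Summing: (𝟙 * d)(27) = 4 + 3 + 2 + 1 = 10.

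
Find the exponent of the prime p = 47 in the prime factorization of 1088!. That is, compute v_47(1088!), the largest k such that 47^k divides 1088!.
v_47(1088!) = 23

Legendre's formula: v_p(n!) = Σ_{k ≥ 1} ⌊n / p^k⌋. For p = 47, n = 1088, the terms are:
  ⌊1088/47^1⌋ = ⌊1088/47⌋ = 23
(the next term ⌊1088/47^2⌋ = 0, terminating the sum). Summing: v_47(1088!) = 23 = 23.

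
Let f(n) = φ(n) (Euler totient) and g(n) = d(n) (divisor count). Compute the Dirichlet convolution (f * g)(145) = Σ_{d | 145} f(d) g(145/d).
(φ * d)(145) = 180

Divisors of 145: [1, 5, 29, 145]. For each d | 145:
  d = 1: φ(1) · d(145/1) = 1 · 4 = 4
  d = 5: φ(5) · d(145/5) = 4 · 2 = 8
  d = 29: φ(29) · d(145/29) = 28 · 2 = 56
  d = 145: φ(145) · d(145/145) = 112 · 1 = 112
Summing: (φ * d)(145) = 4 + 8 + 56 + 112 = 180.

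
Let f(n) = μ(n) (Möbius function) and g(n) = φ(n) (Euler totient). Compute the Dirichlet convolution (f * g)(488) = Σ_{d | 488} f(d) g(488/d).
(μ * φ)(488) = 118

Divisors of 488: [1, 2, 4, 8, 61, 122, 244, 488]. For each d | 488:
  d = 1: μ(1) · φ(488/1) = 1 · 240 = 240
  d = 2: μ(2) · φ(488/2) = -1 · 120 = -120
  d = 4: μ(4) · φ(488/4) = 0 · 60 = 0
  d = 8: μ(8) · φ(488/8) = 0 · 60 = 0
  d = 61: μ(61) · φ(488/61) = -1 · 4 = -4
  d = 122: μ(122) · φ(488/122) = 1 · 2 = 2
  d = 244: μ(244) · φ(488/244) = 0 · 1 = 0
  d = 488: μ(488) · φ(488/488) = 0 · 1 = 0
Summing: (μ * φ)(488) = 240 + -120 + 0 + 0 + -4 + 2 + 0 + 0 = 118.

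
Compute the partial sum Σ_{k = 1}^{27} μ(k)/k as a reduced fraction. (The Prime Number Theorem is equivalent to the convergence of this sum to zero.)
Σ μ(k)/k = 4165258/111546435

Values of μ(k) for 1 ≤ k ≤ 27: μ(1) = 1, μ(2) = -1, μ(3) = -1, μ(5) = -1, μ(6) = 1, μ(7) = -1, μ(10) = 1, μ(11) = -1, μ(13) = -1, μ(14) = 1, μ(15) = 1, μ(17) = -1, μ(19) = -1, μ(21) = 1, μ(22) = 1, μ(23) = -1, μ(26) = 1, with μ = 0 on non-squarefree integers. Summing μ(k)/k for k where μ(k) ≠ 0 gives 4165258/111546435 ≈ 0.0373. (PNT ⟺ this sum → 0 as n → ∞.)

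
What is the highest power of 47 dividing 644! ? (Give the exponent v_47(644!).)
v_47(644!) = 13

Legendre's formula: v_p(n!) = Σ_{k ≥ 1} ⌊n / p^k⌋. For p = 47, n = 644, the terms are:
  ⌊644/47^1⌋ = ⌊644/47⌋ = 13
(the next term ⌊644/47^2⌋ = 0, terminating the sum). Summing: v_47(644!) = 13 = 13.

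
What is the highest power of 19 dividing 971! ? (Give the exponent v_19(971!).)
v_19(971!) = 53

Legendre's formula: v_p(n!) = Σ_{k ≥ 1} ⌊n / p^k⌋. For p = 19, n = 971, the terms are:
  ⌊971/19^1⌋ = ⌊971/19⌋ = 51
  ⌊971/19^2⌋ = ⌊971/361⌋ = 2
(the next term ⌊971/19^3⌋ = 0, terminating the sum). Summing: v_19(971!) = 51 + 2 = 53.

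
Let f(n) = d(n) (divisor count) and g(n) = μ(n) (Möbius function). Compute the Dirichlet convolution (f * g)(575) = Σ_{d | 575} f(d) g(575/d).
(d * μ)(575) = 1

Divisors of 575: [1, 5, 23, 25, 115, 575]. For each d | 575:
  d = 1: d(1) · μ(575/1) = 1 · 0 = 0
  d = 5: d(5) · μ(575/5) = 2 · 1 = 2
  d = 23: d(23) · μ(575/23) = 2 · 0 = 0
  d = 25: d(25) · μ(575/25) = 3 · -1 = -3
  d = 115: d(115) · μ(575/115) = 4 · -1 = -4
  d = 575: d(575) · μ(575/575) = 6 · 1 = 6
Summing: (d * μ)(575) = 0 + 2 + 0 + -3 + -4 + 6 = 1.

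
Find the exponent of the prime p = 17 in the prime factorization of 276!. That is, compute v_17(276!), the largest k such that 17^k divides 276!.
v_17(276!) = 16

Legendre's formula: v_p(n!) = Σ_{k ≥ 1} ⌊n / p^k⌋. For p = 17, n = 276, the terms are:
  ⌊276/17^1⌋ = ⌊276/17⌋ = 16
(the next term ⌊276/17^2⌋ = 0, terminating the sum). Summing: v_17(276!) = 16 = 16.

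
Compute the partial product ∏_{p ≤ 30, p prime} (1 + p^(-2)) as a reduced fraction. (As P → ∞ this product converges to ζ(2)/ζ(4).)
∏ = 98543133200000/65309612248881

The primes p ≤ 30 are [2, 3, 5, 7, 11, 13, 17, 19, 23, 29]. For each, (1 + 1/p^2) = (p^2 + 1)/p^2. Multiplying these fractions over p ∈ [2, 3, 5, 7, 11, 13, 17, 19, 23, 29] gives 98543133200000/65309612248881. (In the limit P → ∞ this tends to ζ(2)/ζ(4).)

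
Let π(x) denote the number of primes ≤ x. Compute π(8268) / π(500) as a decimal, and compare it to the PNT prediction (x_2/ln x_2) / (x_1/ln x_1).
π(8268)/π(500) = 1036/95 ≈ 10.9053;  PNT prediction ≈ 11.3928.

π(500) = 95 and π(8268) = 1036, so π(8268)/π(500) ≈ 10.9053. The PNT-predicted ratio is (8268/ln(8268)) / (500/ln(500)) ≈ 11.3928. The two agree to within a few percent, as expected.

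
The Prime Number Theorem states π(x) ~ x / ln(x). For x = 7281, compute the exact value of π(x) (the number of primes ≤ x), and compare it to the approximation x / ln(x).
π(7281) = 928;  x/ln(x) ≈ 818.73;  relative error ≈ 11.77%.

Directly count primes up to 7281: π(7281) = 928. The PNT approximation gives 7281/ln(7281) ≈ 7281/8.89302 ≈ 818.73. Relative error (π(x) − x/ln(x)) / π(x) ≈ 11.77%; the approximation is known to undercount slightly (Li(x) is a better estimate).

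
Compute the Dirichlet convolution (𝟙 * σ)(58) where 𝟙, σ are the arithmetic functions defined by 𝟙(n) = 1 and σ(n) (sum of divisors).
(𝟙 * σ)(58) = 124

Divisors of 58: [1, 2, 29, 58]. For each d | 58:
  d = 1: 𝟙(1) · σ(58/1) = 1 · 90 = 90
  d = 2: 𝟙(2) · σ(58/2) = 1 · 30 = 30
  d = 29: 𝟙(29) · σ(58/29) = 1 · 3 = 3
  d = 58: 𝟙(58) · σ(58/58) = 1 · 1 = 1
Summing: (𝟙 * σ)(58) = 90 + 30 + 3 + 1 = 124.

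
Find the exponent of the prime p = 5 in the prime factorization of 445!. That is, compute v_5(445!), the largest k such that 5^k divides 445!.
v_5(445!) = 109

Legendre's formula: v_p(n!) = Σ_{k ≥ 1} ⌊n / p^k⌋. For p = 5, n = 445, the terms are:
  ⌊445/5^1⌋ = ⌊445/5⌋ = 89
  ⌊445/5^2⌋ = ⌊445/25⌋ = 17
  ⌊445/5^3⌋ = ⌊445/125⌋ = 3
(the next term ⌊445/5^4⌋ = 0, terminating the sum). Summing: v_5(445!) = 89 + 17 + 3 = 109.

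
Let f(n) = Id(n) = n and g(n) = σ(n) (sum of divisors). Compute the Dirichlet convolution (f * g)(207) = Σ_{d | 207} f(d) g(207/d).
(Id * σ)(207) = 1598

Divisors of 207: [1, 3, 9, 23, 69, 207]. For each d | 207:
  d = 1: Id(1) · σ(207/1) = 1 · 312 = 312
  d = 3: Id(3) · σ(207/3) = 3 · 96 = 288
  d = 9: Id(9) · σ(207/9) = 9 · 24 = 216
  d = 23: Id(23) · σ(207/23) = 23 · 13 = 299
  d = 69: Id(69) · σ(207/69) = 69 · 4 = 276
  d = 207: Id(207) · σ(207/207) = 207 · 1 = 207
Summing: (Id * σ)(207) = 312 + 288 + 216 + 299 + 276 + 207 = 1598.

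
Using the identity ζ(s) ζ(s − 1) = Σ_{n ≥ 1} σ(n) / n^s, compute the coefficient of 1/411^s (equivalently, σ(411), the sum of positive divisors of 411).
σ(411) = 552

In the product (Σ m^0/m^s)(Σ k / k^s) = Σ (Σ_{d | n} d) / n^s, the coefficient of 1/n^s is σ(n) = Σ_{d | n} d. For n = 411, divisors are [1, 3, 137, 411]; summing: σ(411) = 552.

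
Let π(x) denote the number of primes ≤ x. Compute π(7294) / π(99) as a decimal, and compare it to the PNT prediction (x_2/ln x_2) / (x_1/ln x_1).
π(7294)/π(99) = 929/25 ≈ 37.1600;  PNT prediction ≈ 38.0619.

π(99) = 25 and π(7294) = 929, so π(7294)/π(99) ≈ 37.1600. The PNT-predicted ratio is (7294/ln(7294)) / (99/ln(99)) ≈ 38.0619. The two agree to within a few percent, as expected.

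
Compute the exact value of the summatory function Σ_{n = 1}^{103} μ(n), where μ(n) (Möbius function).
Σ_{n ≤ 103} μ(n) = -2

Compute μ(n) for each 1 ≤ n ≤ 103: μ(1) = 1, μ(2) = -1, μ(3) = -1, μ(4) = 0, μ(5) = -1, μ(6) = 1, μ(7) = -1, μ(8) = 0, μ(9) = 0, μ(10) = 1, μ(11) = -1, μ(12) = 0, μ(13) = -1, μ(14) = 1, μ(15) = 1, μ(16) = 0, μ(17) = -1, μ(18) = 0, μ(19) = -1, μ(20) = 0, μ(21) = 1, μ(22) = 1, μ(23) = -1, μ(24) = 0, μ(25) = 0, μ(26) = 1, μ(27) = 0, μ(28) = 0, μ(29) = -1, μ(30) = -1, μ(31) = -1, μ(32) = 0, μ(33) = 1, μ(34) = 1, μ(35) = 1, μ(36) = 0, μ(37) = -1, μ(38) = 1, μ(39) = 1, μ(40) = 0, μ(41) = -1, μ(42) = -1, μ(43) = -1, μ(44) = 0, μ(45) = 0, μ(46) = 1, μ(47) = -1, μ(48) = 0, μ(49) = 0, μ(50) = 0, μ(51) = 1, μ(52) = 0, μ(53) = -1, μ(54) = 0, μ(55) = 1, μ(56) = 0, μ(57) = 1, μ(58) = 1, μ(59) = -1, μ(60) = 0, μ(61) = -1, μ(62) = 1, μ(63) = 0, μ(64) = 0, μ(65) = 1, μ(66) = -1, μ(67) = -1, μ(68) = 0, μ(69) = 1, μ(70) = -1, μ(71) = -1, μ(72) = 0, μ(73) = -1, μ(74) = 1, μ(75) = 0, μ(76) = 0, μ(77) = 1, μ(78) = -1, μ(79) = -1, μ(80) = 0, μ(81) = 0, μ(82) = 1, μ(83) = -1, μ(84) = 0, μ(85) = 1, μ(86) = 1, μ(87) = 1, μ(88) = 0, μ(89) = -1, μ(90) = 0, μ(91) = 1, μ(92) = 0, μ(93) = 1, μ(94) = 1, μ(95) = 1, μ(96) = 0, μ(97) = -1, μ(98) = 0, μ(99) = 0, μ(100) = 0, μ(101) = -1, μ(102) = -1, μ(103) = -1. Summing all 103 values: -2. (Mertens function M(x) = Σ_{n ≤ x} μ(n); on average M(x) should be small (PNT ⟺ M(x) = o(x)).)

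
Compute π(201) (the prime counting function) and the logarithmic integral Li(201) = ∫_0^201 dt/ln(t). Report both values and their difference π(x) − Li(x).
π(201) = 46;  Li(201) ≈ 50.38;  π(x) − Li(x) ≈ -4.38.

Direct count of primes ≤ 201 gives π(201) = 46. Numerical evaluation of the logarithmic integral gives Li(201) ≈ 50.38. The difference π(x) − Li(x) ≈ -4.38 is typically negative for small/moderate x (Li(x) overestimates), though Littlewood's theorem shows this sign changes infinitely often.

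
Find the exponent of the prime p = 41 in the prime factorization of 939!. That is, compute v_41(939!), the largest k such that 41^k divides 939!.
v_41(939!) = 22

Legendre's formula: v_p(n!) = Σ_{k ≥ 1} ⌊n / p^k⌋. For p = 41, n = 939, the terms are:
  ⌊939/41^1⌋ = ⌊939/41⌋ = 22
(the next term ⌊939/41^2⌋ = 0, terminating the sum). Summing: v_41(939!) = 22 = 22.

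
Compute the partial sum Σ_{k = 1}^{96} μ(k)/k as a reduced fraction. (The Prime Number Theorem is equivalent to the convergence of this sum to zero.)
Σ μ(k)/k = 164165993590198279544427554326659/3961456982724258461775089600226385

Values of μ(k) for 1 ≤ k ≤ 96: μ(1) = 1, μ(2) = -1, μ(3) = -1, μ(5) = -1, μ(6) = 1, μ(7) = -1, μ(10) = 1, μ(11) = -1, μ(13) = -1, μ(14) = 1, μ(15) = 1, μ(17) = -1, μ(19) = -1, μ(21) = 1, μ(22) = 1, μ(23) = -1, μ(26) = 1, μ(29) = -1, μ(30) = -1, μ(31) = -1, μ(33) = 1, μ(34) = 1, μ(35) = 1, μ(37) = -1, μ(38) = 1, μ(39) = 1, μ(41) = -1, μ(42) = -1, μ(43) = -1, μ(46) = 1, μ(47) = -1, μ(51) = 1, μ(53) = -1, μ(55) = 1, μ(57) = 1, μ(58) = 1, μ(59) = -1, μ(61) = -1, μ(62) = 1, μ(65) = 1, μ(66) = -1, μ(67) = -1, μ(69) = 1, μ(70) = -1, μ(71) = -1, μ(73) = -1, μ(74) = 1, μ(77) = 1, μ(78) = -1, μ(79) = -1, μ(82) = 1, μ(83) = -1, μ(85) = 1, μ(86) = 1, μ(87) = 1, μ(89) = -1, μ(91) = 1, μ(93) = 1, μ(94) = 1, μ(95) = 1, with μ = 0 on non-squarefree integers. Summing μ(k)/k for k where μ(k) ≠ 0 gives 164165993590198279544427554326659/3961456982724258461775089600226385 ≈ 0.0414. (PNT ⟺ this sum → 0 as n → ∞.)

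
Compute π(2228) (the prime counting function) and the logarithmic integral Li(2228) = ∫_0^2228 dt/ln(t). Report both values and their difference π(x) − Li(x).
π(2228) = 331;  Li(2228) ≈ 344.59;  π(x) − Li(x) ≈ -13.59.

Direct count of primes ≤ 2228 gives π(2228) = 331. Numerical evaluation of the logarithmic integral gives Li(2228) ≈ 344.59. The difference π(x) − Li(x) ≈ -13.59 is typically negative for small/moderate x (Li(x) overestimates), though Littlewood's theorem shows this sign changes infinitely often.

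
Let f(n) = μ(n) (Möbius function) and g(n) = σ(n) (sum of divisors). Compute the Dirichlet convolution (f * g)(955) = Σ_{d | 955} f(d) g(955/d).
(μ * σ)(955) = 955

Divisors of 955: [1, 5, 191, 955]. For each d | 955:
  d = 1: μ(1) · σ(955/1) = 1 · 1152 = 1152
  d = 5: μ(5) · σ(955/5) = -1 · 192 = -192
  d = 191: μ(191) · σ(955/191) = -1 · 6 = -6
  d = 955: μ(955) · σ(955/955) = 1 · 1 = 1
Summing: (μ * σ)(955) = 1152 + -192 + -6 + 1 = 955.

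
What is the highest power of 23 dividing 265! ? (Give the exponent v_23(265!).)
v_23(265!) = 11

Legendre's formula: v_p(n!) = Σ_{k ≥ 1} ⌊n / p^k⌋. For p = 23, n = 265, the terms are:
  ⌊265/23^1⌋ = ⌊265/23⌋ = 11
(the next term ⌊265/23^2⌋ = 0, terminating the sum). Summing: v_23(265!) = 11 = 11.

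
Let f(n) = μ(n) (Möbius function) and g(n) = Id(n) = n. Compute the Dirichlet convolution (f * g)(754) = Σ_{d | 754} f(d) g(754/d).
(μ * Id)(754) = 336

Divisors of 754: [1, 2, 13, 26, 29, 58, 377, 754]. For each d | 754:
  d = 1: μ(1) · Id(754/1) = 1 · 754 = 754
  d = 2: μ(2) · Id(754/2) = -1 · 377 = -377
  d = 13: μ(13) · Id(754/13) = -1 · 58 = -58
  d = 26: μ(26) · Id(754/26) = 1 · 29 = 29
  d = 29: μ(29) · Id(754/29) = -1 · 26 = -26
  d = 58: μ(58) · Id(754/58) = 1 · 13 = 13
  d = 377: μ(377) · Id(754/377) = 1 · 2 = 2
  d = 754: μ(754) · Id(754/754) = -1 · 1 = -1
Summing: (μ * Id)(754) = 754 + -377 + -58 + 29 + -26 + 13 + 2 + -1 = 336.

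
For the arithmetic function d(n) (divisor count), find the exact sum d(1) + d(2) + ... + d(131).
Σ_{n ≤ 131} d(n) = 659

Compute d(n) for each 1 ≤ n ≤ 131: d(1) = 1, d(2) = 2, d(3) = 2, d(4) = 3, d(5) = 2, d(6) = 4, d(7) = 2, d(8) = 4, d(9) = 3, d(10) = 4, d(11) = 2, d(12) = 6, d(13) = 2, d(14) = 4, d(15) = 4, d(16) = 5, d(17) = 2, d(18) = 6, d(19) = 2, d(20) = 6, d(21) = 4, d(22) = 4, d(23) = 2, d(24) = 8, d(25) = 3, d(26) = 4, d(27) = 4, d(28) = 6, d(29) = 2, d(30) = 8, d(31) = 2, d(32) = 6, d(33) = 4, d(34) = 4, d(35) = 4, d(36) = 9, d(37) = 2, d(38) = 4, d(39) = 4, d(40) = 8, d(41) = 2, d(42) = 8, d(43) = 2, d(44) = 6, d(45) = 6, d(46) = 4, d(47) = 2, d(48) = 10, d(49) = 3, d(50) = 6, d(51) = 4, d(52) = 6, d(53) = 2, d(54) = 8, d(55) = 4, d(56) = 8, d(57) = 4, d(58) = 4, d(59) = 2, d(60) = 12, d(61) = 2, d(62) = 4, d(63) = 6, d(64) = 7, d(65) = 4, d(66) = 8, d(67) = 2, d(68) = 6, d(69) = 4, d(70) = 8, d(71) = 2, d(72) = 12, d(73) = 2, d(74) = 4, d(75) = 6, d(76) = 6, d(77) = 4, d(78) = 8, d(79) = 2, d(80) = 10, d(81) = 5, d(82) = 4, d(83) = 2, d(84) = 12, d(85) = 4, d(86) = 4, d(87) = 4, d(88) = 8, d(89) = 2, d(90) = 12, d(91) = 4, d(92) = 6, d(93) = 4, d(94) = 4, d(95) = 4, d(96) = 12, d(97) = 2, d(98) = 6, d(99) = 6, d(100) = 9, d(101) = 2, d(102) = 8, d(103) = 2, d(104) = 8, d(105) = 8, d(106) = 4, d(107) = 2, d(108) = 12, d(109) = 2, d(110) = 8, d(111) = 4, d(112) = 10, d(113) = 2, d(114) = 8, d(115) = 4, d(116) = 6, d(117) = 6, d(118) = 4, d(119) = 4, d(120) = 16, d(121) = 3, d(122) = 4, d(123) = 4, d(124) = 6, d(125) = 4, d(126) = 12, d(127) = 2, d(128) = 8, d(129) = 4, d(130) = 8, d(131) = 2. Summing all 131 values: 659. (Dirichlet's divisor formula: Σ_{n ≤ x} d(n) = x ln(x) + (2γ − 1) x + O(√x). For x = 131, the asymptotic estimate is ≈ 658.88.)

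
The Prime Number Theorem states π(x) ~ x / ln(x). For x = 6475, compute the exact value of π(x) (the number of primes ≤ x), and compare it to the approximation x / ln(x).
π(6475) = 840;  x/ln(x) ≈ 737.83;  relative error ≈ 12.16%.

Directly count primes up to 6475: π(6475) = 840. The PNT approximation gives 6475/ln(6475) ≈ 6475/8.77570 ≈ 737.83. Relative error (π(x) − x/ln(x)) / π(x) ≈ 12.16%; the approximation is known to undercount slightly (Li(x) is a better estimate).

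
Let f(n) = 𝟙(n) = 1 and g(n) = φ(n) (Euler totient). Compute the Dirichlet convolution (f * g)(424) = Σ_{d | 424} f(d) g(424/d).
(𝟙 * φ)(424) = 424

Divisors of 424: [1, 2, 4, 8, 53, 106, 212, 424]. For each d | 424:
  d = 1: 𝟙(1) · φ(424/1) = 1 · 208 = 208
  d = 2: 𝟙(2) · φ(424/2) = 1 · 104 = 104
  d = 4: 𝟙(4) · φ(424/4) = 1 · 52 = 52
  d = 8: 𝟙(8) · φ(424/8) = 1 · 52 = 52
  d = 53: 𝟙(53) · φ(424/53) = 1 · 4 = 4
  d = 106: 𝟙(106) · φ(424/106) = 1 · 2 = 2
  d = 212: 𝟙(212) · φ(424/212) = 1 · 1 = 1
  d = 424: 𝟙(424) · φ(424/424) = 1 · 1 = 1
Summing: (𝟙 * φ)(424) = 208 + 104 + 52 + 52 + 4 + 2 + 1 + 1 = 424.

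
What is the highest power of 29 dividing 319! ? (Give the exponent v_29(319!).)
v_29(319!) = 11

Legendre's formula: v_p(n!) = Σ_{k ≥ 1} ⌊n / p^k⌋. For p = 29, n = 319, the terms are:
  ⌊319/29^1⌋ = ⌊319/29⌋ = 11
(the next term ⌊319/29^2⌋ = 0, terminating the sum). Summing: v_29(319!) = 11 = 11.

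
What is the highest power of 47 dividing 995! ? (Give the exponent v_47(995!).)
v_47(995!) = 21

Legendre's formula: v_p(n!) = Σ_{k ≥ 1} ⌊n / p^k⌋. For p = 47, n = 995, the terms are:
  ⌊995/47^1⌋ = ⌊995/47⌋ = 21
(the next term ⌊995/47^2⌋ = 0, terminating the sum). Summing: v_47(995!) = 21 = 21.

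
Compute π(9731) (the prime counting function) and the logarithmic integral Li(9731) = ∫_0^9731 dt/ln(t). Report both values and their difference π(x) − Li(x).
π(9731) = 1199;  Li(9731) ≈ 1216.89;  π(x) − Li(x) ≈ -17.89.

Direct count of primes ≤ 9731 gives π(9731) = 1199. Numerical evaluation of the logarithmic integral gives Li(9731) ≈ 1216.89. The difference π(x) − Li(x) ≈ -17.89 is typically negative for small/moderate x (Li(x) overestimates), though Littlewood's theorem shows this sign changes infinitely often.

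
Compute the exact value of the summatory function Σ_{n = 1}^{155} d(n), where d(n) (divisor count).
Σ_{n ≤ 155} d(n) = 808

Compute d(n) for each 1 ≤ n ≤ 155: d(1) = 1, d(2) = 2, d(3) = 2, d(4) = 3, d(5) = 2, d(6) = 4, d(7) = 2, d(8) = 4, d(9) = 3, d(10) = 4, d(11) = 2, d(12) = 6, d(13) = 2, d(14) = 4, d(15) = 4, d(16) = 5, d(17) = 2, d(18) = 6, d(19) = 2, d(20) = 6, d(21) = 4, d(22) = 4, d(23) = 2, d(24) = 8, d(25) = 3, d(26) = 4, d(27) = 4, d(28) = 6, d(29) = 2, d(30) = 8, d(31) = 2, d(32) = 6, d(33) = 4, d(34) = 4, d(35) = 4, d(36) = 9, d(37) = 2, d(38) = 4, d(39) = 4, d(40) = 8, d(41) = 2, d(42) = 8, d(43) = 2, d(44) = 6, d(45) = 6, d(46) = 4, d(47) = 2, d(48) = 10, d(49) = 3, d(50) = 6, d(51) = 4, d(52) = 6, d(53) = 2, d(54) = 8, d(55) = 4, d(56) = 8, d(57) = 4, d(58) = 4, d(59) = 2, d(60) = 12, d(61) = 2, d(62) = 4, d(63) = 6, d(64) = 7, d(65) = 4, d(66) = 8, d(67) = 2, d(68) = 6, d(69) = 4, d(70) = 8, d(71) = 2, d(72) = 12, d(73) = 2, d(74) = 4, d(75) = 6, d(76) = 6, d(77) = 4, d(78) = 8, d(79) = 2, d(80) = 10, d(81) = 5, d(82) = 4, d(83) = 2, d(84) = 12, d(85) = 4, d(86) = 4, d(87) = 4, d(88) = 8, d(89) = 2, d(90) = 12, d(91) = 4, d(92) = 6, d(93) = 4, d(94) = 4, d(95) = 4, d(96) = 12, d(97) = 2, d(98) = 6, d(99) = 6, d(100) = 9, d(101) = 2, d(102) = 8, d(103) = 2, d(104) = 8, d(105) = 8, d(106) = 4, d(107) = 2, d(108) = 12, d(109) = 2, d(110) = 8, d(111) = 4, d(112) = 10, d(113) = 2, d(114) = 8, d(115) = 4, d(116) = 6, d(117) = 6, d(118) = 4, d(119) = 4, d(120) = 16, d(121) = 3, d(122) = 4, d(123) = 4, d(124) = 6, d(125) = 4, d(126) = 12, d(127) = 2, d(128) = 8, d(129) = 4, d(130) = 8, d(131) = 2, d(132) = 12, d(133) = 4, d(134) = 4, d(135) = 8, d(136) = 8, d(137) = 2, d(138) = 8, d(139) = 2, d(140) = 12, d(141) = 4, d(142) = 4, d(143) = 4, d(144) = 15, d(145) = 4, d(146) = 4, d(147) = 6, d(148) = 6, d(149) = 2, d(150) = 12, d(151) = 2, d(152) = 8, d(153) = 6, d(154) = 8, d(155) = 4. Summing all 155 values: 808. (Dirichlet's divisor formula: Σ_{n ≤ x} d(n) = x ln(x) + (2γ − 1) x + O(√x). For x = 155, the asymptotic estimate is ≈ 805.67.)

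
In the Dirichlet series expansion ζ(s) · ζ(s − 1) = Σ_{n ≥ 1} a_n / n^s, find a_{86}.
σ(86) = 132

In the product (Σ m^0/m^s)(Σ k / k^s) = Σ (Σ_{d | n} d) / n^s, the coefficient of 1/n^s is σ(n) = Σ_{d | n} d. For n = 86, divisors are [1, 2, 43, 86]; summing: σ(86) = 132.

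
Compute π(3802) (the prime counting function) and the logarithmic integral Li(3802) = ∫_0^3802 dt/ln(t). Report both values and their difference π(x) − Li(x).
π(3802) = 528;  Li(3802) ≈ 541.42;  π(x) − Li(x) ≈ -13.42.

Direct count of primes ≤ 3802 gives π(3802) = 528. Numerical evaluation of the logarithmic integral gives Li(3802) ≈ 541.42. The difference π(x) − Li(x) ≈ -13.42 is typically negative for small/moderate x (Li(x) overestimates), though Littlewood's theorem shows this sign changes infinitely often.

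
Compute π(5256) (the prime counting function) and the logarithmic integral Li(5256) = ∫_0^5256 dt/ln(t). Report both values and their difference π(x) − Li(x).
π(5256) = 697;  Li(5256) ≈ 714.25;  π(x) − Li(x) ≈ -17.25.

Direct count of primes ≤ 5256 gives π(5256) = 697. Numerical evaluation of the logarithmic integral gives Li(5256) ≈ 714.25. The difference π(x) − Li(x) ≈ -17.25 is typically negative for small/moderate x (Li(x) overestimates), though Littlewood's theorem shows this sign changes infinitely often.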